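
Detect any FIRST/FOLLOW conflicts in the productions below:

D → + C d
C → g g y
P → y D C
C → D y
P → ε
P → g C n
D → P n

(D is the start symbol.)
No FIRST/FOLLOW conflicts.

A FIRST/FOLLOW conflict occurs when a non-terminal N has a nullable alternative N → β (β ⇒* ε) and another alternative N → α with FIRST(α) ∩ FOLLOW(N) ≠ ∅: on such a lookahead the parser cannot decide between expanding α and letting N vanish via β.

Nullable non-terminals: P.

P: nullable alternative(s) P → ε; FOLLOW(P) = { 'n' }
  P → y D C: FIRST \ {ε} = { 'y' } — disjoint from FOLLOW(P)
  P → ε: FIRST \ {ε} = { } — this is the only nullable alternative, skip
  P → g C n: FIRST \ {ε} = { 'g' } — disjoint from FOLLOW(P)

C, D have no nullable alternative, so no FIRST/FOLLOW check is needed there.

No FIRST/FOLLOW conflicts found.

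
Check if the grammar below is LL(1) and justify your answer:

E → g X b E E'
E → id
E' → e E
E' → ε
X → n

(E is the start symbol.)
No. Predict set conflict for E': { 'e' }

A grammar is LL(1) if for each non-terminal N with multiple productions, the predict sets of those productions are pairwise disjoint, where PREDICT(N → α) = (FIRST(α) \ {ε}) ∪ (FOLLOW(N) if α ⇒* ε).

Relevant sets:
  FOLLOW(E') = { $, 'e' }

For E:
  PREDICT(E → g X b E E') = { 'g' }
  PREDICT(E → id) = { 'id' }
For E':
  PREDICT(E' → e E) = { 'e' }
  PREDICT(E' → ε) = { $, 'e' }
X has a single production, so nothing to check there.

Conflict found: Predict set conflict for E': { 'e' }
The grammar is NOT LL(1).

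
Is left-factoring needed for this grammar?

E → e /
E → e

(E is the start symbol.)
Left-factoring is needed when two productions for the same non-terminal
share a common prefix on the right-hand side.

Productions for E:
  E → e /
  E → e

Found common prefix 'e' in productions for E

Answer: Yes, E has productions with common prefix 'e'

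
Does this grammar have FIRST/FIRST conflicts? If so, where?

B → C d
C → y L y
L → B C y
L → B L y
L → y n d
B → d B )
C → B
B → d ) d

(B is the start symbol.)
Yes. B → C d / B → d B ')' on { 'd' }; B → C d / B → d ')' d on { 'd' }; B → d B ')' / B → d ')' d on { 'd' }; C → y L y / C → B on { 'y' }; L → B C y / L → B L y on { 'd', 'y' }; L → B C y / L → y n d on { 'y' }; L → B L y / L → y n d on { 'y' }

FIRST sets of the non-terminals at (or reachable through a nullable prefix from) the front of some alternative:
  FIRST(C) = { 'd', 'y' }
  FIRST(B) = { 'd', 'y' }

Productions for B:
  B → C d: FIRST = { 'd', 'y' }
  B → d B ): FIRST = { 'd' }
  B → d ) d: FIRST = { 'd' }
Productions for C:
  C → y L y: FIRST = { 'y' }
  C → B: FIRST = { 'd', 'y' }
Productions for L:
  L → B C y: FIRST = { 'd', 'y' }
  L → B L y: FIRST = { 'd', 'y' }
  L → y n d: FIRST = { 'y' }

Conflict for B: B → C d and B → d B )
  Overlap: { 'd' }
Conflict for B: B → C d and B → d ) d
  Overlap: { 'd' }
Conflict for B: B → d B ) and B → d ) d
  Overlap: { 'd' }
Conflict for C: C → y L y and C → B
  Overlap: { 'y' }
Conflict for L: L → B C y and L → B L y
  Overlap: { 'd', 'y' }
Conflict for L: L → B C y and L → y n d
  Overlap: { 'y' }
Conflict for L: L → B L y and L → y n d
  Overlap: { 'y' }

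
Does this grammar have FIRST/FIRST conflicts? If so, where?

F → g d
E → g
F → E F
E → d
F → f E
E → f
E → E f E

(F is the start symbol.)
Yes. F → g d / F → E F on { 'g' }; F → E F / F → f E on { 'f' }; E → g / E → E f E on { 'g' }; E → d / E → E f E on { 'd' }; E → f / E → E f E on { 'f' }

A FIRST/FIRST conflict occurs when two productions N → α and N → β for the same non-terminal have FIRST(α) ∩ FIRST(β) ≠ ∅ (with ε ∈ FIRST of a nullable right-hand side, so two nullable alternatives also conflict).

FIRST sets of the non-terminals at (or reachable through a nullable prefix from) the front of some alternative:
  FIRST(E) = { 'd', 'f', 'g' }

Productions for F:
  F → g d: FIRST = { 'g' }
  F → E F: FIRST = { 'd', 'f', 'g' }
  F → f E: FIRST = { 'f' }
Productions for E:
  E → g: FIRST = { 'g' }
  E → d: FIRST = { 'd' }
  E → f: FIRST = { 'f' }
  E → E f E: FIRST = { 'd', 'f', 'g' }

Conflict for F: F → g d and F → E F
  Overlap: { 'g' }
Conflict for F: F → E F and F → f E
  Overlap: { 'f' }
Conflict for E: E → g and E → E f E
  Overlap: { 'g' }
Conflict for E: E → d and E → E f E
  Overlap: { 'd' }
Conflict for E: E → f and E → E f E
  Overlap: { 'f' }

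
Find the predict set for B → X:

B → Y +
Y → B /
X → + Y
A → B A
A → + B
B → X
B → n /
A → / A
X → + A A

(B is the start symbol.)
{ '+' }

PREDICT(B → X) = (FIRST(RHS) \ {ε}) ∪ (FOLLOW(B) if ε ∈ FIRST(RHS), i.e. RHS ⇒* ε)
FIRST(X) = { '+' }
FIRST(X) = { '+' }
ε ∉ FIRST(X), so FOLLOW(B) is not added.
PREDICT(B → X) = { '+' }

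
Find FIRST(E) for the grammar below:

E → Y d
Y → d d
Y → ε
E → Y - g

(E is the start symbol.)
{ '-', 'd' }

To compute FIRST(E), examine every production with E on the left-hand side, reading each right-hand side left to right until a non-nullable symbol is reached.

FIRST sets of the other non-terminals involved (by the same procedure, iterated to a fixed point):
  FIRST(Y) = { 'd', ε }

From E → Y d:
  - Y is a non-terminal: add FIRST(Y) \ {ε} = { 'd' }
    Y is nullable, so continue to the next symbol
  - d is a terminal: add 'd' and stop
From E → Y - g:
  - Y is a non-terminal: add FIRST(Y) \ {ε} = { 'd' }
    Y is nullable, so continue to the next symbol
  - '-' is a terminal: add '-' and stop

Collecting: FIRST(E) = { '-', 'd' }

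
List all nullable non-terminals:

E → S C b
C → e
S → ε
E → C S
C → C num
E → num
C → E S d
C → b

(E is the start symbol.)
{ 'S' }

ε-productions: S → ε
So S is immediately nullable.
No further non-terminal can be added: every production for the remaining non-terminals contains a terminal or a non-nullable non-terminal.
Nullable = { 'S' }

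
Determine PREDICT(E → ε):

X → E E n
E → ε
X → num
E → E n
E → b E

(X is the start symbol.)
{ 'b', 'n' }

PREDICT(E → ε) = (FIRST(RHS) \ {ε}) ∪ (FOLLOW(E) if ε ∈ FIRST(RHS), i.e. RHS ⇒* ε)
The right-hand side is ε (FIRST(ε) = { ε }), so the predict set is FOLLOW(E) = { 'b', 'n' }
PREDICT(E → ε) = { 'b', 'n' }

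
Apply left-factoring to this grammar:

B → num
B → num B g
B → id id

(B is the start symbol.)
Left-factoring transforms A → αβ₁ | αβ₂ into A → αA' and A' → β₁ | β₂
(α is the longest common prefix among the alternatives). Repeat until
no nonterminal has two alternatives with a common prefix.

Round 1: B has alternatives sharing prefix 'num'. Introduce B': B → num B'
  Add: B' → ε
  Add: B' → B g

No remaining common prefixes — done.

Resulting grammar:
B → num B'
B' → ε
B' → B g
B → id id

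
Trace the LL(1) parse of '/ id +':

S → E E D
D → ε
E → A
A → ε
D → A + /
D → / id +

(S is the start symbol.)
LL(1) parsing maintains a stack (initially the start symbol over $) and the input. At each step: if the stack top is a terminal, match it against the current input token; if it is a non-terminal N, replace it with the RHS of M[N, lookahead] (the unique production whose predict set contains the lookahead).

Stack is shown with the top on the left.

Stack     Input     Action
--------------------------
S $       / id + $  output S → E E D
E E D $   / id + $  output E → A
A E D $   / id + $  output A → ε
E D $     / id + $  output E → A
A D $     / id + $  output A → ε
D $       / id + $  output D → / id +
/ id + $  / id + $  match '/'
id + $    id + $    match 'id'
+ $       + $       match '+'
$         $         accept

The string is accepted.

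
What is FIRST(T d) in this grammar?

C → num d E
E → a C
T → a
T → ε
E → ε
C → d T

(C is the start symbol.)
{ 'a', 'd' }

FIRST sets of the non-terminals involved (from the grammar, by fixed-point iteration):
  FIRST(T) = { 'a', ε }

To compute FIRST(T d), process the symbols left to right:
Symbol T is a non-terminal. Add FIRST(T) \ {ε} = { 'a' }
T is nullable (ε ∈ FIRST(T)), continue to the next symbol.
Symbol d is a terminal. Add 'd' and stop.
FIRST(T d) = { 'a', 'd' }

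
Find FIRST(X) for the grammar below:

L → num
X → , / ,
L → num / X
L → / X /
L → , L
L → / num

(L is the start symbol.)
To compute FIRST(X), examine every production with X on the left-hand side, reading each right-hand side left to right until a non-nullable symbol is reached.

From X → , / ,:
  - ',' is a terminal: add ',' and stop

Collecting: FIRST(X) = { ',' }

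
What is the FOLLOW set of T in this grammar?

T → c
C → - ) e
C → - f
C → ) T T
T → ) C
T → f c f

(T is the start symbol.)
{ $, ')', 'c', 'f' }

To compute FOLLOW(T), find every occurrence of T on a right-hand side N → α T β: add FIRST(β) \ {ε}, and if β is empty or nullable also add FOLLOW(N). Iterate to a fixed point.

T is the start symbol, so $ ∈ FOLLOW(T).
In C → ) T T: T is followed by T, add FIRST(T) \ {ε} = { ')', 'c', 'f' }
In C → ) T T: T is at the end, add FOLLOW(C)

The FOLLOW sets referred to above (computed the same way, to a fixed point):
  FOLLOW(C) = { $, ')', 'c', 'f' }

Taking the union: FOLLOW(T) = { $, ')', 'c', 'f' }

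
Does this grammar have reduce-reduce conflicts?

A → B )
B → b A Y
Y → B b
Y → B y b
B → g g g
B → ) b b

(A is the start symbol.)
No reduce-reduce conflicts

Augment with A' → A and build the canonical LR(0) collection (I0 = CLOSURE({[A' → . A]}), then GOTO on every symbol after a dot until no new states appear). It has 17 states:
  I0: { [A → . B )], [A' → . A], [B → . ) b b], [B → . b A Y], [B → . g g g] }  — shift
  I1: { [B → ) . b b] }  — shift
  I2: { [A' → A .] }  — accept
  I3: { [A → B . )] }  — shift
  I4: { [A → . B )], [B → . ) b b], [B → . b A Y], [B → . g g g], [B → b . A Y] }  — shift
  I5: { [B → g . g g] }  — shift
  I6: { [B → g g . g] }  — shift
  I7: { [B → g g g .] }  — reduce
  I8: { [B → . ) b b], [B → . b A Y], [B → . g g g], [B → b A . Y], [Y → . B b], [Y → . B y b] }  — shift
  I9: { [Y → B . b], [Y → B . y b] }  — shift
  I10: { [B → b A Y .] }  — reduce
  I11: { [Y → B b .] }  — reduce
  I12: { [Y → B y . b] }  — shift
  I13: { [Y → B y b .] }  — reduce
  I14: { [A → B ) .] }  — reduce
  I15: { [B → ) b . b] }  — shift
  I16: { [B → ) b b .] }  — reduce

No state contains more than one complete item.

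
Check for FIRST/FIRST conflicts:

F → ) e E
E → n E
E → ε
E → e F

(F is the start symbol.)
A FIRST/FIRST conflict occurs when two productions N → α and N → β for the same non-terminal have FIRST(α) ∩ FIRST(β) ≠ ∅ (with ε ∈ FIRST of a nullable right-hand side, so two nullable alternatives also conflict).

Productions for E:
  E → n E: FIRST = { 'n' }
  E → ε: FIRST = { ε }
  E → e F: FIRST = { 'e' }
F has only one production, so no FIRST/FIRST conflict is possible there.

All alternatives of each non-terminal have pairwise disjoint FIRST sets.

Answer: No FIRST/FIRST conflicts.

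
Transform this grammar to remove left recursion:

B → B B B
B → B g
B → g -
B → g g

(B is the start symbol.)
B is directly left-recursive. The standard transformation for
  A → A α₁ | ... | A α_m | β₁ | ... | β_n
is
  A  → β₁ A' | ... | β_n A'
  A' → α₁ A' | ... | α_m A' | ε

B → g - becomes B → g - B'
B → g g becomes B → g g B'
B → B B B becomes B' → B B B'
B → B g becomes B' → g B'
Add B' → ε

Resulting grammar:
B → g - B'
B → g g B'
B' → B B B'
B' → g B'
B' → ε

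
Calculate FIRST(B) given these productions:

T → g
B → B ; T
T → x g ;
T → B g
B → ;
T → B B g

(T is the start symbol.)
To compute FIRST(B), examine every production with B on the left-hand side, reading each right-hand side left to right until a non-nullable symbol is reached.

From B → B ; T:
  - B is the symbol being defined: contributes nothing new
    B is not nullable, so stop
From B → ;:
  - ';' is a terminal: add ';' and stop

Collecting: FIRST(B) = { ';' }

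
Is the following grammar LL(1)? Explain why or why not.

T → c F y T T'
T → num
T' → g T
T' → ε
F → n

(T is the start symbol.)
A grammar is LL(1) if for each non-terminal N with multiple productions, the predict sets of those productions are pairwise disjoint, where PREDICT(N → α) = (FIRST(α) \ {ε}) ∪ (FOLLOW(N) if α ⇒* ε).

Relevant sets:
  FOLLOW(T') = { $, 'g' }

For T:
  PREDICT(T → c F y T T') = { 'c' }
  PREDICT(T → num) = { 'num' }
For T':
  PREDICT(T' → g T) = { 'g' }
  PREDICT(T' → ε) = { $, 'g' }
F has a single production, so nothing to check there.

Conflict found: Predict set conflict for T': { 'g' }
The grammar is NOT LL(1).

Answer: No. Predict set conflict for T': { 'g' }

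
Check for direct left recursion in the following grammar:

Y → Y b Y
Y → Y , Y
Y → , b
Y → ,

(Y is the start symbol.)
Yes, Y is left-recursive

Y → Y b Y: LEFT RECURSIVE (starts with Y)
Y → Y , Y: LEFT RECURSIVE (starts with Y)
Y → , b: starts with ','
Y → ,: starts with ','

The grammar has direct left recursion on: Y.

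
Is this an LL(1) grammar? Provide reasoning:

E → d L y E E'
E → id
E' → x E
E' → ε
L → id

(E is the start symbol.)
Relevant sets:
  FOLLOW(E') = { $, 'x' }

For E:
  PREDICT(E → d L y E E') = { 'd' }
  PREDICT(E → id) = { 'id' }
For E':
  PREDICT(E' → x E) = { 'x' }
  PREDICT(E' → ε) = { $, 'x' }
L has a single production, so nothing to check there.

Conflict found: Predict set conflict for E': { 'x' }
The grammar is NOT LL(1).

Answer: No. Predict set conflict for E': { 'x' }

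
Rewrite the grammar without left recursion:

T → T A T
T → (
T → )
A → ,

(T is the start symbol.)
T is directly left-recursive. The standard transformation for
  A → A α₁ | ... | A α_m | β₁ | ... | β_n
is
  A  → β₁ A' | ... | β_n A'
  A' → α₁ A' | ... | α_m A' | ε

T → ( becomes T → ( T'
T → ) becomes T → ) T'
T → T A T becomes T' → A T T'
Add T' → ε

Productions for other non-terminals are unchanged:
  A → ,

Resulting grammar:
T → ( T'
T → ) T'
T' → A T T'
T' → ε
A → ,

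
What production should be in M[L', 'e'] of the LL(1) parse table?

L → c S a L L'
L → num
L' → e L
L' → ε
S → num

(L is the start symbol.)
L' → e L, L' → ε

To find M[L', 'e'], we find productions for L' where 'e' is in the predict set (PREDICT(N → α) = (FIRST(α) \ {ε}) ∪ (FOLLOW(N) if α ⇒* ε)).

Relevant sets:
  FOLLOW(L') = { $, 'e' }

L' → e L: PREDICT = { 'e' }
  'e' is in predict set, so this production goes in M[L', 'e']
L' → ε: PREDICT = { $, 'e' }
  'e' is in predict set, so this production goes in M[L', 'e']

M[L', 'e'] = L' → e L, L' → ε  (a multiply-defined cell — the grammar is not LL(1))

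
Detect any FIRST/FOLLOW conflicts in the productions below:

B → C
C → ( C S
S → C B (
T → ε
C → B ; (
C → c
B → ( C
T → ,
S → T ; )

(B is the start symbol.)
No FIRST/FOLLOW conflicts.

Nullable non-terminals: T.

T: nullable alternative(s) T → ε; FOLLOW(T) = { ';' }
  T → ε: FIRST \ {ε} = { } — this is the only nullable alternative, skip
  T → ,: FIRST \ {ε} = { ',' } — disjoint from FOLLOW(T)

B, C, S have no nullable alternative, so no FIRST/FOLLOW check is needed there.

No FIRST/FOLLOW conflicts found.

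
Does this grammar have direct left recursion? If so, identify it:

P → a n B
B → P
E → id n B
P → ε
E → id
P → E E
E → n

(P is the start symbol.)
Direct left recursion occurs when N → N α for some non-terminal N (the right-hand side begins with the left-hand side itself).

P → a n B: starts with a
B → P: starts with P
E → id n B: starts with id
P → ε: starts with ε
E → id: starts with id
P → E E: starts with E
E → n: starts with n

No direct left recursion found.

Answer: No direct left recursion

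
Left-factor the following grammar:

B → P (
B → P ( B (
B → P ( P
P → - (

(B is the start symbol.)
Left-factoring transforms A → αβ₁ | αβ₂ into A → αA' and A' → β₁ | β₂
(α is the longest common prefix among the alternatives). Repeat until
no nonterminal has two alternatives with a common prefix.

Round 1: B has alternatives sharing prefix 'P ('. Introduce B': B → P ( B'
  Add: B' → ε
  Add: B' → B (
  Add: B' → P

No remaining common prefixes — done.

Resulting grammar:
B → P ( B'
B' → ε
B' → B (
B' → P
P → - (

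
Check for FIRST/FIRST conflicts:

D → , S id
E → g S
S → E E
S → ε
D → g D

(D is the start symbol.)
No FIRST/FIRST conflicts.

A FIRST/FIRST conflict occurs when two productions N → α and N → β for the same non-terminal have FIRST(α) ∩ FIRST(β) ≠ ∅ (with ε ∈ FIRST of a nullable right-hand side, so two nullable alternatives also conflict).

FIRST sets of the non-terminals at (or reachable through a nullable prefix from) the front of some alternative:
  FIRST(E) = { 'g' }

Productions for D:
  D → , S id: FIRST = { ',' }
  D → g D: FIRST = { 'g' }
Productions for S:
  S → E E: FIRST = { 'g' }
  S → ε: FIRST = { ε }
E has only one production, so no FIRST/FIRST conflict is possible there.

All alternatives of each non-terminal have pairwise disjoint FIRST sets.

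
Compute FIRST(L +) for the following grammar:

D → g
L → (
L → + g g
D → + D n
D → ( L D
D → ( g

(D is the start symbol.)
{ '(', '+' }

FIRST sets of the non-terminals involved (from the grammar, by fixed-point iteration):
  FIRST(L) = { '(', '+' }

To compute FIRST(L +), process the symbols left to right:
Symbol L is a non-terminal. Add FIRST(L) \ {ε} = { '(', '+' }
L is not nullable (ε ∉ FIRST(L)), so stop here.
FIRST(L +) = { '(', '+' }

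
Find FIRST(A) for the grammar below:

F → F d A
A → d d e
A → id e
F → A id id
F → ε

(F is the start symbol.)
To compute FIRST(A), examine every production with A on the left-hand side, reading each right-hand side left to right until a non-nullable symbol is reached.

From A → d d e:
  - d is a terminal: add 'd' and stop
From A → id e:
  - id is a terminal: add 'id' and stop

Collecting: FIRST(A) = { 'd', 'id' }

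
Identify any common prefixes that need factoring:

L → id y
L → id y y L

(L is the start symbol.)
Left-factoring is needed when two productions for the same non-terminal
share a common prefix on the right-hand side.

Productions for L:
  L → id y
  L → id y y L

Found common prefix 'id y' in productions for L

Answer: Yes, L has productions with common prefix 'id y'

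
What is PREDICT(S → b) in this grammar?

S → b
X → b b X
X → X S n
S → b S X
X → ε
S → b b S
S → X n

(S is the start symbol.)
{ 'b' }

PREDICT(S → b) = (FIRST(RHS) \ {ε}) ∪ (FOLLOW(S) if ε ∈ FIRST(RHS), i.e. RHS ⇒* ε)
FIRST(b) = { 'b' }
ε ∉ FIRST(b), so FOLLOW(S) is not added.
PREDICT(S → b) = { 'b' }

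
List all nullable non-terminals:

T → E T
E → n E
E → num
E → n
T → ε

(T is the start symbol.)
A non-terminal is nullable if it can derive ε (the empty string): either it has an ε-production, or it has a production whose right-hand side consists entirely of nullable non-terminals.

ε-productions: T → ε
So T is immediately nullable.
No further non-terminal can be added: every production for the remaining non-terminals contains a terminal or a non-nullable non-terminal.
Nullable = { 'T' }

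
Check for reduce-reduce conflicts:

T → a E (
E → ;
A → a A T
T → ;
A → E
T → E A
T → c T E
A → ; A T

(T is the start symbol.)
A reduce-reduce conflict occurs when an LR(0) state has two complete items [A → α .] and [B → β .] — both call for a reduction, and with no lookahead the parser cannot choose between them.

Augment with T' → T and build the canonical LR(0) collection (I0 = CLOSURE({[T' → . T]}), then GOTO on every symbol after a dot until no new states appear). It has 19 states:
  I0: { [E → . ;], [T → . ;], [T → . E A], [T → . a E (], [T → . c T E], [T' → . T] }  — shift
  I1: { [E → ; .], [T → ; .] }  — 2 reduces
  I2: { [A → . ; A T], [A → . E], [A → . a A T], [E → . ;], [T → E . A] }  — shift
  I3: { [T' → T .] }  — accept
  I4: { [E → . ;], [T → a . E (] }  — shift
  I5: { [E → . ;], [T → . ;], [T → . E A], [T → . a E (], [T → . c T E], [T → c . T E] }  — shift
  I6: { [E → . ;], [T → c T . E] }  — shift
  I7: { [E → ; .] }  — reduce
  I8: { [T → c T E .] }  — reduce
  I9: { [T → a E . (] }  — shift
  I10: { [T → a E ( .] }  — reduce
  I11: { [A → . ; A T], [A → . E], [A → . a A T], [A → ; . A T], [E → . ;], [E → ; .] }  — shift, reduce
  I12: { [T → E A .] }  — reduce
  I13: { [A → E .] }  — reduce
  I14: { [A → . ; A T], [A → . E], [A → . a A T], [A → a . A T], [E → . ;] }  — shift
  I15: { [A → a A . T], [E → . ;], [T → . ;], [T → . E A], [T → . a E (], [T → . c T E] }  — shift
  I16: { [A → a A T .] }  — reduce
  I17: { [A → ; A . T], [E → . ;], [T → . ;], [T → . E A], [T → . a E (], [T → . c T E] }  — shift
  I18: { [A → ; A T .] }  — reduce

I1 contains complete items [E → ; .], [T → ; .] — reduce-reduce conflict.

Answer: Yes — I1: [E → ; .] vs [T → ; .]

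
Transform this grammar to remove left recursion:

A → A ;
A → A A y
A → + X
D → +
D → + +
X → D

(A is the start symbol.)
A is directly left-recursive. The standard transformation for
  A → A α₁ | ... | A α_m | β₁ | ... | β_n
is
  A  → β₁ A' | ... | β_n A'
  A' → α₁ A' | ... | α_m A' | ε

A → + X becomes A → + X A'
A → A ; becomes A' → ; A'
A → A A y becomes A' → A y A'
Add A' → ε

Productions for other non-terminals are unchanged:
  D → +
  D → + +
  X → D

Resulting grammar:
A → + X A'
A' → ; A'
A' → A y A'
A' → ε
D → +
D → + +
X → D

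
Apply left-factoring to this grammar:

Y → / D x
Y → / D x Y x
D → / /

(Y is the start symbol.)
Y → / D x Y'
Y' → ε
Y' → Y x
D → / /

Left-factoring transforms A → αβ₁ | αβ₂ into A → αA' and A' → β₁ | β₂
(α is the longest common prefix among the alternatives). Repeat until
no nonterminal has two alternatives with a common prefix.

Round 1: Y has alternatives sharing prefix '/ D x'. Introduce Y': Y → / D x Y'
  Add: Y' → ε
  Add: Y' → Y x

No remaining common prefixes — done.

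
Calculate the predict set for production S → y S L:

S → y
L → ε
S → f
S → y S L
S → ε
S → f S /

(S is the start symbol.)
PREDICT(S → y S L) = (FIRST(RHS) \ {ε}) ∪ (FOLLOW(S) if ε ∈ FIRST(RHS), i.e. RHS ⇒* ε)
FIRST(y S L) = { 'y' }
ε ∉ FIRST(y S L), so FOLLOW(S) is not added.
PREDICT(S → y S L) = { 'y' }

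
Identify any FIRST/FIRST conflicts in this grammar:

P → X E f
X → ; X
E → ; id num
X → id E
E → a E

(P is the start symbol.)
No FIRST/FIRST conflicts.

Productions for X:
  X → ; X: FIRST = { ';' }
  X → id E: FIRST = { 'id' }
Productions for E:
  E → ; id num: FIRST = { ';' }
  E → a E: FIRST = { 'a' }
P has only one production, so no FIRST/FIRST conflict is possible there.

All alternatives of each non-terminal have pairwise disjoint FIRST sets.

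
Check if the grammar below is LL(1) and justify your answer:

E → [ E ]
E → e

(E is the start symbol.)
Yes, the grammar is LL(1).

For E:
  PREDICT(E → '[' E ']') = { '[' }
  PREDICT(E → e) = { 'e' }

All predict sets are disjoint. The grammar IS LL(1).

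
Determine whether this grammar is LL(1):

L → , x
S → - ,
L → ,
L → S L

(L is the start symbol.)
No. Predict set conflict for L: { ',' }

A grammar is LL(1) if for each non-terminal N with multiple productions, the predict sets of those productions are pairwise disjoint, where PREDICT(N → α) = (FIRST(α) \ {ε}) ∪ (FOLLOW(N) if α ⇒* ε).

Relevant sets:
  FIRST(S) = { '-' }

For L:
  PREDICT(L → ',' x) = { ',' }
  PREDICT(L → ',') = { ',' }
  PREDICT(L → S L) = { '-' }
S has a single production, so nothing to check there.

Conflict found: Predict set conflict for L: { ',' }
The grammar is NOT LL(1).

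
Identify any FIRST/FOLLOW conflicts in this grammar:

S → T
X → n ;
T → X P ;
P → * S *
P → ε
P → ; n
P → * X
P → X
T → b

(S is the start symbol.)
Yes. P → ';' n with FOLLOW(P) on { ';' }

Nullable non-terminals: P.
FIRST sets used below: FIRST(X) = { 'n' }

P: nullable alternative(s) P → ε; FOLLOW(P) = { ';' }
  P → * S *: FIRST \ {ε} = { '*' } — disjoint from FOLLOW(P)
  P → ε: FIRST \ {ε} = { } — this is the only nullable alternative, skip
  P → ; n: FIRST \ {ε} = { ';' } — overlaps FOLLOW(P) on { ';' }: CONFLICT
  P → * X: FIRST \ {ε} = { '*' } — disjoint from FOLLOW(P)
  P → X: FIRST \ {ε} = { 'n' } — disjoint from FOLLOW(P)

S, T, X have no nullable alternative, so no FIRST/FOLLOW check is needed there.

So the grammar has 1 FIRST/FOLLOW conflict (marked CONFLICT above).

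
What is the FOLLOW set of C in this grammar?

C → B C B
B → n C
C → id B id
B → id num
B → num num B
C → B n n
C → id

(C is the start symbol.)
To compute FOLLOW(C), find every occurrence of C on a right-hand side N → α C β: add FIRST(β) \ {ε}, and if β is empty or nullable also add FOLLOW(N). Iterate to a fixed point.

C is the start symbol, so $ ∈ FOLLOW(C).
In C → B C B: C is followed by B, add FIRST(B) \ {ε} = { 'id', 'n', 'num' }
In B → n C: C is at the end, add FOLLOW(B)

The FOLLOW sets referred to above (computed the same way, to a fixed point):
  FOLLOW(B) = { $, 'id', 'n', 'num' }

Taking the union: FOLLOW(C) = { $, 'id', 'n', 'num' }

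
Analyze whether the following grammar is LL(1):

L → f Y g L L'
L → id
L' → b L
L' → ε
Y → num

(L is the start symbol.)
No. Predict set conflict for L': { 'b' }

A grammar is LL(1) if for each non-terminal N with multiple productions, the predict sets of those productions are pairwise disjoint, where PREDICT(N → α) = (FIRST(α) \ {ε}) ∪ (FOLLOW(N) if α ⇒* ε).

Relevant sets:
  FOLLOW(L') = { $, 'b' }

For L:
  PREDICT(L → f Y g L L') = { 'f' }
  PREDICT(L → id) = { 'id' }
For L':
  PREDICT(L' → b L) = { 'b' }
  PREDICT(L' → ε) = { $, 'b' }
Y has a single production, so nothing to check there.

Conflict found: Predict set conflict for L': { 'b' }
The grammar is NOT LL(1).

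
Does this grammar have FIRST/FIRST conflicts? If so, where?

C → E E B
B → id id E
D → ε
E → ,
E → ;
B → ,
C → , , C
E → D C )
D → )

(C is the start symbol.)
Yes. C → E E B / C → ',' ',' C on { ',' }; E → ',' / E → D C ')' on { ',' }; E → ';' / E → D C ')' on { ';' }

A FIRST/FIRST conflict occurs when two productions N → α and N → β for the same non-terminal have FIRST(α) ∩ FIRST(β) ≠ ∅ (with ε ∈ FIRST of a nullable right-hand side, so two nullable alternatives also conflict).

FIRST sets of the non-terminals at (or reachable through a nullable prefix from) the front of some alternative:
  FIRST(E) = { ')', ',', ';' }
  FIRST(D) = { ')', ε }
  FIRST(C) = { ')', ',', ';' }

Productions for C:
  C → E E B: FIRST = { ')', ',', ';' }
  C → , , C: FIRST = { ',' }
Productions for B:
  B → id id E: FIRST = { 'id' }
  B → ,: FIRST = { ',' }
Productions for D:
  D → ε: FIRST = { ε }
  D → ): FIRST = { ')' }
Productions for E:
  E → ,: FIRST = { ',' }
  E → ;: FIRST = { ';' }
  E → D C ): FIRST = { ')', ',', ';' }

Conflict for C: C → E E B and C → , , C
  Overlap: { ',' }
Conflict for E: E → , and E → D C )
  Overlap: { ',' }
Conflict for E: E → ; and E → D C )
  Overlap: { ';' }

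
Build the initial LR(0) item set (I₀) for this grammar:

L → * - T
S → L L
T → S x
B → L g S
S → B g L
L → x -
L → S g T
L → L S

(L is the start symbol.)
First, augment the grammar with L' → L
I₀ = CLOSURE({ [L' → . L] }):
  [L' → . L] has the dot before L: add [L → . * - T], [L → . x -], [L → . S g T], [L → . L S]
  [L → . S g T] has the dot before S: add [S → . L L], [S → . B g L]
  [S → . B g L] has the dot before B: add [B → . L g S]
No further items can be added.

I₀ = { [B → . L g S], [L → . * - T], [L → . L S], [L → . S g T], [L → . x -], [L' → . L], [S → . B g L], [S → . L L] }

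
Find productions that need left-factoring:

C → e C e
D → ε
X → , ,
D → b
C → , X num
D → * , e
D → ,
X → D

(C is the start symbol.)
No, left-factoring is not needed

Left-factoring is needed when two productions for the same non-terminal
share a common prefix on the right-hand side.

Productions for C:
  C → e C e
  C → , X num
Productions for D:
  D → ε
  D → b
  D → * , e
  D → ,
Productions for X:
  X → , ,
  X → D

No common prefixes found.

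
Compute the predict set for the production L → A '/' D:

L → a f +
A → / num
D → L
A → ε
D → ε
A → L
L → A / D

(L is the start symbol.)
PREDICT(L → A '/' D) = (FIRST(RHS) \ {ε}) ∪ (FOLLOW(L) if ε ∈ FIRST(RHS), i.e. RHS ⇒* ε)
FIRST(A) = { '/', 'a', ε }
FIRST(A '/' D) = { '/', 'a' }
ε ∉ FIRST(A '/' D), so FOLLOW(L) is not added.
PREDICT(L → A '/' D) = { '/', 'a' }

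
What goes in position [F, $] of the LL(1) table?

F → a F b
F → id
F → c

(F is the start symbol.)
Empty (error entry)

To find M[F, $], we find productions for F where $ is in the predict set (PREDICT(N → α) = (FIRST(α) \ {ε}) ∪ (FOLLOW(N) if α ⇒* ε)).

F → a F b: PREDICT = { 'a' }
F → id: PREDICT = { 'id' }
F → c: PREDICT = { 'c' }

M[F, $] is empty (no production applies)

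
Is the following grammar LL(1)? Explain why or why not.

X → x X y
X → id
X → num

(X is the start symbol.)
Yes, the grammar is LL(1).

For X:
  PREDICT(X → x X y) = { 'x' }
  PREDICT(X → id) = { 'id' }
  PREDICT(X → num) = { 'num' }

All predict sets are disjoint. The grammar IS LL(1).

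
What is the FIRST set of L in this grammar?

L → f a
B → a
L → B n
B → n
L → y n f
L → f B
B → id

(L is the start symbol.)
{ 'a', 'f', 'id', 'n', 'y' }

To compute FIRST(L), examine every production with L on the left-hand side, reading each right-hand side left to right until a non-nullable symbol is reached.

FIRST sets of the other non-terminals involved (by the same procedure, iterated to a fixed point):
  FIRST(B) = { 'a', 'id', 'n' }

From L → f a:
  - f is a terminal: add 'f' and stop
From L → B n:
  - B is a non-terminal: add FIRST(B) \ {ε} = { 'a', 'id', 'n' }
    B is not nullable, so stop
From L → y n f:
  - y is a terminal: add 'y' and stop
From L → f B:
  - f is a terminal: add 'f' and stop

Collecting: FIRST(L) = { 'a', 'f', 'id', 'n', 'y' }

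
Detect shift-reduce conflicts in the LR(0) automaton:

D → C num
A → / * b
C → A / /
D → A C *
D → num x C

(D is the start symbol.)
A shift-reduce conflict occurs when an LR(0) state has both:
  - a complete (reduce) item [A → α .] (dot at the end), and
  - a shift item [B → β . c γ] (dot before a terminal).

Augment with D' → D and build the canonical LR(0) collection (I0 = CLOSURE({[D' → . D]}), then GOTO on every symbol after a dot until no new states appear). It has 17 states:
  I0: { [A → . / * b], [C → . A / /], [D → . A C *], [D → . C num], [D → . num x C], [D' → . D] }  — shift
  I1: { [A → / . * b] }  — shift
  I2: { [A → . / * b], [C → . A / /], [C → A . / /], [D → A . C *] }  — shift
  I3: { [D → C . num] }  — shift
  I4: { [D' → D .] }  — accept
  I5: { [D → num . x C] }  — shift
  I6: { [A → . / * b], [C → . A / /], [D → num x . C] }  — shift
  I7: { [C → A . / /] }  — shift
  I8: { [D → num x C .] }  — reduce
  I9: { [C → A / . /] }  — shift
  I10: { [C → A / / .] }  — reduce
  I11: { [D → C num .] }  — reduce
  I12: { [A → / . * b], [C → A / . /] }  — shift
  I13: { [D → A C . *] }  — shift
  I14: { [D → A C * .] }  — reduce
  I15: { [A → / * . b] }  — shift
  I16: { [A → / * b .] }  — reduce

No state contains both a complete item and a shift item.

Answer: No shift-reduce conflicts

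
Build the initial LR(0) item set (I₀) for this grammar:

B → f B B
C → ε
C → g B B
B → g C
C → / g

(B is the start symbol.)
{ [B → . f B B], [B → . g C], [B' → . B] }

First, augment the grammar with B' → B
I₀ = CLOSURE({ [B' → . B] }):
  [B' → . B] has the dot before B: add [B → . f B B], [B → . g C]
No further items can be added.

I₀ = { [B → . f B B], [B → . g C], [B' → . B] }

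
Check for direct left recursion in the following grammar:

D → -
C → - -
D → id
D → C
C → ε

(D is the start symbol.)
No direct left recursion

Direct left recursion occurs when N → N α for some non-terminal N (the right-hand side begins with the left-hand side itself).

D → -: starts with '-'
C → - -: starts with '-'
D → id: starts with id
D → C: starts with C
C → ε: starts with ε

No direct left recursion found.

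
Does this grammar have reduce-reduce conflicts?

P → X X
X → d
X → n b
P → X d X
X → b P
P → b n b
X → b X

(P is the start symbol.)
Augment with P' → P and build the canonical LR(0) collection (I0 = CLOSURE({[P' → . P]}), then GOTO on every symbol after a dot until no new states appear). It has 15 states:
  I0: { [P → . X X], [P → . X d X], [P → . b n b], [P' → . P], [X → . b P], [X → . b X], [X → . d], [X → . n b] }  — shift
  I1: { [P' → P .] }  — accept
  I2: { [P → X . X], [P → X . d X], [X → . b P], [X → . b X], [X → . d], [X → . n b] }  — shift
  I3: { [P → . X X], [P → . X d X], [P → . b n b], [P → b . n b], [X → . b P], [X → . b X], [X → . d], [X → . n b], [X → b . P], [X → b . X] }  — shift
  I4: { [X → d .] }  — reduce
  I5: { [X → n . b] }  — shift
  I6: { [X → n b .] }  — reduce
  I7: { [X → b P .] }  — reduce
  I8: { [P → X . X], [P → X . d X], [X → . b P], [X → . b X], [X → . d], [X → . n b], [X → b X .] }  — shift, reduce
  I9: { [P → b n . b], [X → n . b] }  — shift
  I10: { [P → b n b .], [X → n b .] }  — 2 reduces
  I11: { [P → X X .] }  — reduce
  I12: { [P → . X X], [P → . X d X], [P → . b n b], [X → . b P], [X → . b X], [X → . d], [X → . n b], [X → b . P], [X → b . X] }  — shift
  I13: { [P → X d . X], [X → . b P], [X → . b X], [X → . d], [X → . n b], [X → d .] }  — shift, reduce
  I14: { [P → X d X .] }  — reduce

I10 contains complete items [P → b n b .], [X → n b .] — reduce-reduce conflict.

Answer: Yes — I10: [P → b n b .] vs [X → n b .]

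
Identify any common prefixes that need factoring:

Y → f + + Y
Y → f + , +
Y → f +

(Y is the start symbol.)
Left-factoring is needed when two productions for the same non-terminal
share a common prefix on the right-hand side.

Productions for Y:
  Y → f + + Y
  Y → f + , +
  Y → f +

Found common prefix 'f +' in productions for Y

Answer: Yes, Y has productions with common prefix 'f +'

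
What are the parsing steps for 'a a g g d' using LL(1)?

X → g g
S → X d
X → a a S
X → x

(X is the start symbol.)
LL(1) parsing maintains a stack (initially the start symbol over $) and the input. At each step: if the stack top is a terminal, match it against the current input token; if it is a non-terminal N, replace it with the RHS of M[N, lookahead] (the unique production whose predict set contains the lookahead).

Stack is shown with the top on the left.

Stack    Input        Action
----------------------------
X $      a a g g d $  output X → a a S
a a S $  a a g g d $  match 'a'
a S $    a g g d $    match 'a'
S $      g g d $      output S → X d
X d $    g g d $      output X → g g
g g d $  g g d $      match 'g'
g d $    g d $        match 'g'
d $      d $          match 'd'
$        $            accept

The string is accepted.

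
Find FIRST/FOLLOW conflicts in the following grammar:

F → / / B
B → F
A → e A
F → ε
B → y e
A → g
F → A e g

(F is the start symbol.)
Nullable non-terminals: B, F.
FIRST sets used below: FIRST(F) = { '/', 'e', 'g', ε }, FIRST(A) = { 'e', 'g' }

B: nullable alternative(s) B → F; FOLLOW(B) = { $ }
  B → F: FIRST \ {ε} = { '/', 'e', 'g' } — this is the only nullable alternative, skip
  B → y e: FIRST \ {ε} = { 'y' } — disjoint from FOLLOW(B)

F: nullable alternative(s) F → ε; FOLLOW(F) = { $ }
  F → / / B: FIRST \ {ε} = { '/' } — disjoint from FOLLOW(F)
  F → ε: FIRST \ {ε} = { } — this is the only nullable alternative, skip
  F → A e g: FIRST \ {ε} = { 'e', 'g' } — disjoint from FOLLOW(F)

A has no nullable alternative, so no FIRST/FOLLOW check is needed there.

No FIRST/FOLLOW conflicts found.

Answer: No FIRST/FOLLOW conflicts.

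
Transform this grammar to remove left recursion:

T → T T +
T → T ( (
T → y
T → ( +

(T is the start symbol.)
T → y T'
T → ( + T'
T' → T + T'
T' → ( ( T'
T' → ε

T is directly left-recursive. The standard transformation for
  A → A α₁ | ... | A α_m | β₁ | ... | β_n
is
  A  → β₁ A' | ... | β_n A'
  A' → α₁ A' | ... | α_m A' | ε

T → y becomes T → y T'
T → ( + becomes T → ( + T'
T → T T + becomes T' → T + T'
T → T ( ( becomes T' → ( ( T'
Add T' → ε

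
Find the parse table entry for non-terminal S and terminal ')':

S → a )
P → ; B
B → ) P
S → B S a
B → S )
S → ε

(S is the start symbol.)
S → B S a, S → ε

To find M[S, ')'], we find productions for S where ')' is in the predict set (PREDICT(N → α) = (FIRST(α) \ {ε}) ∪ (FOLLOW(N) if α ⇒* ε)).

Relevant sets:
  FIRST(B) = { ')', 'a' }
  FOLLOW(S) = { $, ')', 'a' }

S → a ): PREDICT = { 'a' }
S → B S a: PREDICT = { ')', 'a' }
  ')' is in predict set, so this production goes in M[S, ')']
S → ε: PREDICT = { $, ')', 'a' }
  ')' is in predict set, so this production goes in M[S, ')']

M[S, ')'] = S → B S a, S → ε  (a multiply-defined cell — the grammar is not LL(1))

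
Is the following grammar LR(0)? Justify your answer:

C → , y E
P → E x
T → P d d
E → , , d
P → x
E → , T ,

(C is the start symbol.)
Yes, the grammar is LR(0)

A grammar is LR(0) if no state in the canonical LR(0) collection has:
  - both a shift item (dot before a terminal) and a complete item (shift-reduce conflict), or
  - two or more complete items (reduce-reduce conflict; the accept item [C' → C .] counts as a complete item here).

Augment with C' → C and build the canonical LR(0) collection (I0 = CLOSURE({[C' → . C]}), then GOTO on every symbol after a dot until no new states appear). It has 16 states:
  I0: { [C → . , y E], [C' → . C] }  — shift
  I1: { [C → , . y E] }  — shift
  I2: { [C' → C .] }  — accept
  I3: { [C → , y . E], [E → . , , d], [E → . , T ,] }  — shift
  I4: { [E → , . , d], [E → , . T ,], [E → . , , d], [E → . , T ,], [P → . E x], [P → . x], [T → . P d d] }  — shift
  I5: { [C → , y E .] }  — reduce
  I6: { [E → , , . d], [E → , . , d], [E → , . T ,], [E → . , , d], [E → . , T ,], [P → . E x], [P → . x], [T → . P d d] }  — shift
  I7: { [P → E . x] }  — shift
  I8: { [T → P . d d] }  — shift
  I9: { [E → , T . ,] }  — shift
  I10: { [P → x .] }  — reduce
  I11: { [E → , T , .] }  — reduce
  I12: { [T → P d . d] }  — shift
  I13: { [T → P d d .] }  — reduce
  I14: { [P → E x .] }  — reduce
  I15: { [E → , , d .] }  — reduce

Every state is either a pure shift/goto state or contains exactly one complete item and nothing to shift — no conflicts. The grammar is LR(0).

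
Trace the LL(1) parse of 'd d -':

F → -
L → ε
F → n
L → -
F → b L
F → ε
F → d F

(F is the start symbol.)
LL(1) parsing maintains a stack (initially the start symbol over $) and the input. At each step: if the stack top is a terminal, match it against the current input token; if it is a non-terminal N, replace it with the RHS of M[N, lookahead] (the unique production whose predict set contains the lookahead).

Stack is shown with the top on the left.

Stack  Input    Action
----------------------
F $    d d - $  output F → d F
d F $  d d - $  match 'd'
F $    d - $    output F → d F
d F $  d - $    match 'd'
F $    - $      output F → -
- $    - $      match '-'
$      $        accept

The string is accepted.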